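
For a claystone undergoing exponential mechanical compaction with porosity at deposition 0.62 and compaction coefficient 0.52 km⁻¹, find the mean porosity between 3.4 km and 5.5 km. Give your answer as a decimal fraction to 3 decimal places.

⟨n⟩ = (1/(d₂−d₁)) ∫ n₀ e^(−kd) dd = n₀·(e^(−k·d₁) − e^(−k·d₂)) / (k·(d₂−d₁))
e^(−0.52×3.4) = 0.1707; e^(−0.52×5.5) = 0.0573
⟨n⟩ = 0.62 × (0.1707 − 0.0573) / (0.52 × 2.1) = 0.62 × 0.1039 = 0.0644

0.064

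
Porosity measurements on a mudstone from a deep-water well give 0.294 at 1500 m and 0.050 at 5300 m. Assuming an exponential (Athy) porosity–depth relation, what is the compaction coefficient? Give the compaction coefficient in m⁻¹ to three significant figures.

0.000466 m⁻¹

Working in km (1 km = 1000 m; c in km⁻¹ = c in m⁻¹ × 1000):
Athy: φ(z) = φ₀ e^(−cz) ⇒ φ₁/φ₂ = e^{c(z₂−z₁)} ⇒ c = ln(φ₁/φ₂)/(z₂−z₁)
c = ln(0.294/0.05) / (5.3 − 1.5) = ln(5.88) / 3.8 = 1.7716 / 3.8 = 0.4662 km⁻¹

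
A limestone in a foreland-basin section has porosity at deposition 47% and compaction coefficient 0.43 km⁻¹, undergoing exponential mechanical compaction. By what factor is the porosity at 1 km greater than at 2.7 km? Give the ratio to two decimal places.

2.08

n(z₁)/n(z₂) = e^(−c·z₁)/e^(−c·z₂) = e^{c(z₂−z₁)}
= exp(0.43 × 1.7) = exp(0.731) = 2.0772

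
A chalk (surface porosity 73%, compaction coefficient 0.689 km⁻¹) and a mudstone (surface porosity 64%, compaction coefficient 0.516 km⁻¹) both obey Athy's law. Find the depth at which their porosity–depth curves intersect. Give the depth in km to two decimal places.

Set phi₀ₐ e^(−cₐZ) = phi₀ᵦ e^(−cᵦZ) ⇒ ln(phi₀ₐ/phi₀ᵦ) = (cₐ − cᵦ)·Z
Z = ln(0.73/0.64) / (0.689 − 0.516) = 0.1316 / 0.173 = 0.761 km

0.76 km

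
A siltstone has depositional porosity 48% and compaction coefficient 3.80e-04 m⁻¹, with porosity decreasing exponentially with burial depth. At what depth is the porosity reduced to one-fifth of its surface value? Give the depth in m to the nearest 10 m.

4240 m

Working in km (1 km = 1000 m; c in km⁻¹ = c in m⁻¹ × 1000):
φ/φ₀ = 1/5 ⇒ exp(−c·d) = 1/5 ⇒ d = ln(5) / c
d = 1.6094 / 0.38 = 4.235 km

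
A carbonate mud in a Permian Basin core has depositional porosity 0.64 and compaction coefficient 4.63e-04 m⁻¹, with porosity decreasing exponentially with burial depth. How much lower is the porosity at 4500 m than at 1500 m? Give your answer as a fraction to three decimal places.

Working in km (1 km = 1000 m; k in km⁻¹ = k in m⁻¹ × 1000):
φ(1.5) = 0.64·e^(−0.463×1.5) = 0.3196
φ(4.5) = 0.64·e^(−0.463×4.5) = 0.0797
Δφ = 0.3196 − 0.0797 = 0.2399

0.240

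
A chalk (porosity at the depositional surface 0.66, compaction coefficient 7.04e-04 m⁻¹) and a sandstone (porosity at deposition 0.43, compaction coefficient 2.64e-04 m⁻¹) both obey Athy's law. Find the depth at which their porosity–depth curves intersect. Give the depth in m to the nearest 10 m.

970 m

Working in km (1 km = 1000 m; β in km⁻¹ = β in m⁻¹ × 1000):
Set phi₀ₐ e^(−βₐz) = phi₀ᵦ e^(−βᵦz) ⇒ ln(phi₀ₐ/phi₀ᵦ) = (βₐ − βᵦ)·z
z = ln(0.66/0.43) / (0.704 − 0.264) = 0.4285 / 0.44 = 0.974 km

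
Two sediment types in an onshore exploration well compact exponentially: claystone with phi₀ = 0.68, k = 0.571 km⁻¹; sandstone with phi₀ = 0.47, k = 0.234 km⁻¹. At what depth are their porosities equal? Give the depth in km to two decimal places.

Set phi₀ₐ e^(−kₐd) = phi₀ᵦ e^(−kᵦd) ⇒ ln(phi₀ₐ/phi₀ᵦ) = (kₐ − kᵦ)·d
d = ln(0.68/0.47) / (0.571 − 0.234) = 0.3694 / 0.337 = 1.096 km

1.10 km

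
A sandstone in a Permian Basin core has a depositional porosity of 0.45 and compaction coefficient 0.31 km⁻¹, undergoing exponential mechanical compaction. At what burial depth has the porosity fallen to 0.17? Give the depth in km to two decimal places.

3.14 km

Invert Athy's law: z = ln(n₀/n) / k
z = ln(0.45/0.17) / 0.31 = ln(2.647) / 0.31 = 0.9734 / 0.31 = 3.140 km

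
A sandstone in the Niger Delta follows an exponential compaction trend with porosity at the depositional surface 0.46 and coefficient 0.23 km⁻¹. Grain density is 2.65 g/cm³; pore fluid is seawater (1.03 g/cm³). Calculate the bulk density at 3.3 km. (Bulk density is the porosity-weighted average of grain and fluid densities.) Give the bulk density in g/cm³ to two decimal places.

Porosity at depth: n = 0.46·exp(−0.23×3.3) = 0.46×0.4681 = 0.2153
Bulk density: ρ_b = (1−n)ρ_g + n·ρ_f = 0.7847×2.65 + 0.2153×1.03
       = 2.079 + 0.222 = 2.301 g/cm³

2.30 g/cm³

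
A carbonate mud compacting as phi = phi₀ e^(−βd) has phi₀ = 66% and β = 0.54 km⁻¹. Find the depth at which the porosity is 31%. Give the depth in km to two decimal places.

Invert Athy's law: d = ln(phi₀/phi) / β
d = ln(0.66/0.31) / 0.54 = ln(2.129) / 0.54 = 0.7557 / 0.54 = 1.399 km

1.40 km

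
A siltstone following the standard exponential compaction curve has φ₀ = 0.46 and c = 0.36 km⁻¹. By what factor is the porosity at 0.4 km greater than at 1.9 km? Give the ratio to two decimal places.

1.72

φ(Z₁)/φ(Z₂) = e^(−c·Z₁)/e^(−c·Z₂) = e^{c(Z₂−Z₁)}
= exp(0.36 × 1.5) = exp(0.54) = 1.7160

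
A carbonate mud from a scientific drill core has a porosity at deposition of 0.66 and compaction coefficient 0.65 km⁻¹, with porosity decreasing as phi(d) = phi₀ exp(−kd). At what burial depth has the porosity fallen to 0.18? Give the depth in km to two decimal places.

2.00 km

Invert Athy's law: d = ln(phi₀/phi) / k
d = ln(0.66/0.18) / 0.65 = ln(3.667) / 0.65 = 1.2993 / 0.65 = 1.999 km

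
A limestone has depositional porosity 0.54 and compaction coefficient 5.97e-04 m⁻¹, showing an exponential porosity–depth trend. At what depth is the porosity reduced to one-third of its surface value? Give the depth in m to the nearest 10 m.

Working in km (1 km = 1000 m; β in km⁻¹ = β in m⁻¹ × 1000):
φ/φ₀ = 1/3 ⇒ exp(−β·Z) = 1/3 ⇒ Z = ln(3) / β
Z = 1.0986 / 0.597 = 1.840 km

1840 m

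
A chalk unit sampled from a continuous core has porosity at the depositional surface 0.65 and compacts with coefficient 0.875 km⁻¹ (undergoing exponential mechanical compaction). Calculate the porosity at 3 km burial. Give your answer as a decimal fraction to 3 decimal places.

phi = phi₀·exp(−k·Z) = 0.65 × exp(−0.875 × 3) = 0.65 × exp(−2.625)
  = 0.65 × 0.0724 = 0.0471

0.047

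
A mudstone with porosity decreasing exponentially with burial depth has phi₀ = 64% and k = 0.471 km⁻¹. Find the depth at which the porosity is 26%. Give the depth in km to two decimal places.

1.91 km

Invert Athy's law: d = ln(phi₀/phi) / k
d = ln(0.64/0.26) / 0.471 = ln(2.462) / 0.471 = 0.9008 / 0.471 = 1.912 km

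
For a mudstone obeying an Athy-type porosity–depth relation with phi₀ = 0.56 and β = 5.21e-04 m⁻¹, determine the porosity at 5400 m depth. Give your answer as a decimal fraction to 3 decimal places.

0.034

Working in km (1 km = 1000 m; β in km⁻¹ = β in m⁻¹ × 1000):
phi = phi₀·exp(−β·Z) = 0.56 × exp(−0.521 × 5.4) = 0.56 × exp(−2.813)
  = 0.56 × 0.0600 = 0.0336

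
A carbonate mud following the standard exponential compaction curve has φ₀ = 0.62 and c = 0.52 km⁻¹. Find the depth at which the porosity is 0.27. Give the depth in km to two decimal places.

Invert Athy's law: d = ln(φ₀/φ) / c
d = ln(0.62/0.27) / 0.52 = ln(2.296) / 0.52 = 0.8313 / 0.52 = 1.599 km

1.60 km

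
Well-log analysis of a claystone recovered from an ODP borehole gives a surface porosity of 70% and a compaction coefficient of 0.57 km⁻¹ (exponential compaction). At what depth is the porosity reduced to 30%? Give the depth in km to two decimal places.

Invert Athy's law: Z = ln(phi₀/phi) / k
Z = ln(0.7/0.3) / 0.57 = ln(2.333) / 0.57 = 0.8473 / 0.57 = 1.486 km

1.49 km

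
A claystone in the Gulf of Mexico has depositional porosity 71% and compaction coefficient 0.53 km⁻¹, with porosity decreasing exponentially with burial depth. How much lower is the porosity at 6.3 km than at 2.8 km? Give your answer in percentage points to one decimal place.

n(2.8) = 0.71·e^(−0.53×2.8) = 0.1610
n(6.3) = 0.71·e^(−0.53×6.3) = 0.0252
Δn = 0.1610 − 0.0252 = 0.1358

13.6 percentage points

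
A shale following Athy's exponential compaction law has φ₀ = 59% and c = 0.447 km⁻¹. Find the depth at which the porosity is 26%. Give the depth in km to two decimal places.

1.83 km

Invert Athy's law: z = ln(φ₀/φ) / c
z = ln(0.59/0.26) / 0.447 = ln(2.269) / 0.447 = 0.8194 / 0.447 = 1.833 km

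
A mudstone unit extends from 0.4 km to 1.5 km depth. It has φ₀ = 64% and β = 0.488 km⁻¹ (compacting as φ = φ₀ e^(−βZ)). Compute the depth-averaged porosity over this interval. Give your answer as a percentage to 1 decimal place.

⟨φ⟩ = (1/(Z₂−Z₁)) ∫ φ₀ e^(−βZ) dZ = φ₀·(e^(−β·Z₁) − e^(−β·Z₂)) / (β·(Z₂−Z₁))
e^(−0.488×0.4) = 0.8227; e^(−0.488×1.5) = 0.4809
⟨φ⟩ = 0.64 × (0.8227 − 0.4809) / (0.488 × 1.1) = 0.64 × 0.6366 = 0.4074

40.7%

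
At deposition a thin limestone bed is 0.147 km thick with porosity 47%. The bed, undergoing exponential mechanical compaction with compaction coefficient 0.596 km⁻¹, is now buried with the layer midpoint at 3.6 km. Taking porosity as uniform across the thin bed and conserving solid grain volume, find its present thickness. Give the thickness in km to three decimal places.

Porosity at 3.6 km: φ = 0.47·exp(−0.596×3.6) = 0.0550
Solid-volume conservation: h(1−φ) = h₀(1−φ₀) ⇒ h = h₀·(1−φ₀)/(1−φ)
h = 0.147 × (1 − 0.47)/(1 − 0.0550) = 0.147 × 0.5608 = 0.0824 km

0.082 km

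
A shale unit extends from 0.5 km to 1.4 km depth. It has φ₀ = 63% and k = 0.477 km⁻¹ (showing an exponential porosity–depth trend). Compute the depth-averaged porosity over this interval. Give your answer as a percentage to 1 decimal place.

⟨φ⟩ = (1/(z₂−z₁)) ∫ φ₀ e^(−kz) dz = φ₀·(e^(−k·z₁) − e^(−k·z₂)) / (k·(z₂−z₁))
e^(−0.477×0.5) = 0.7878; e^(−0.477×1.4) = 0.5128
⟨φ⟩ = 0.63 × (0.7878 − 0.5128) / (0.477 × 0.9) = 0.63 × 0.6405 = 0.4035

40.4%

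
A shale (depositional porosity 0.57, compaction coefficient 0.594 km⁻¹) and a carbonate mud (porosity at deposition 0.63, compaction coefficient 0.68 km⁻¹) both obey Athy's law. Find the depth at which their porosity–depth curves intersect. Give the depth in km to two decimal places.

1.16 km

Set n₀ₐ e^(−βₐz) = n₀ᵦ e^(−βᵦz) ⇒ ln(n₀ₐ/n₀ᵦ) = (βₐ − βᵦ)·z
z = ln(0.57/0.63) / (0.594 − 0.68) = -0.1001 / -0.086 = 1.164 km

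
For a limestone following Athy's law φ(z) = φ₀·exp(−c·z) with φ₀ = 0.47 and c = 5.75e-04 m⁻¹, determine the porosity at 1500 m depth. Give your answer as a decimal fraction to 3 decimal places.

0.198

Working in km (1 km = 1000 m; c in km⁻¹ = c in m⁻¹ × 1000):
φ = φ₀·exp(−c·z) = 0.47 × exp(−0.575 × 1.5) = 0.47 × exp(−0.8625)
  = 0.47 × 0.4221 = 0.1984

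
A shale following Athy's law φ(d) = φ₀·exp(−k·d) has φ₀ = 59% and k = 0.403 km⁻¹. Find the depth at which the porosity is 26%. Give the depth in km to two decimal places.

2.03 km

Invert Athy's law: d = ln(φ₀/φ) / k
d = ln(0.59/0.26) / 0.403 = ln(2.269) / 0.403 = 0.8194 / 0.403 = 2.033 km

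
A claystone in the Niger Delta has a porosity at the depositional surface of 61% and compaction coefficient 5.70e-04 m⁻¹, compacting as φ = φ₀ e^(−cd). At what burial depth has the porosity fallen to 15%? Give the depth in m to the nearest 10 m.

Working in km (1 km = 1000 m; c in km⁻¹ = c in m⁻¹ × 1000):
Invert Athy's law: d = ln(φ₀/φ) / c
d = ln(0.61/0.15) / 0.57 = ln(4.067) / 0.57 = 1.4028 / 0.57 = 2.461 km

2460 m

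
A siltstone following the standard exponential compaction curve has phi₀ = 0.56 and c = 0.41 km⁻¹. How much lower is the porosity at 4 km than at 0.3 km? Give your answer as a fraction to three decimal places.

phi(0.3) = 0.56·e^(−0.41×0.3) = 0.4952
phi(4) = 0.56·e^(−0.41×4) = 0.1086
Δphi = 0.4952 − 0.1086 = 0.3866

0.387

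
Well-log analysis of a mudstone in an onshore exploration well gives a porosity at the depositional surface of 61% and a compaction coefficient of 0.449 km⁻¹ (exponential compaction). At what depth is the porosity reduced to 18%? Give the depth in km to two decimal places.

Invert Athy's law: Z = ln(φ₀/φ) / k
Z = ln(0.61/0.18) / 0.449 = ln(3.389) / 0.449 = 1.2205 / 0.449 = 2.718 km

2.72 km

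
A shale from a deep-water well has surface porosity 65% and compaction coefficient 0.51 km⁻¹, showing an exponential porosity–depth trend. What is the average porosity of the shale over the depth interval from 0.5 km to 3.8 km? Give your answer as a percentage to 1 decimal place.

⟨phi⟩ = (1/(d₂−d₁)) ∫ phi₀ e^(−cd) dd = phi₀·(e^(−c·d₁) − e^(−c·d₂)) / (c·(d₂−d₁))
e^(−0.51×0.5) = 0.7749; e^(−0.51×3.8) = 0.1440
⟨phi⟩ = 0.65 × (0.7749 − 0.1440) / (0.51 × 3.3) = 0.65 × 0.3749 = 0.2437

24.4%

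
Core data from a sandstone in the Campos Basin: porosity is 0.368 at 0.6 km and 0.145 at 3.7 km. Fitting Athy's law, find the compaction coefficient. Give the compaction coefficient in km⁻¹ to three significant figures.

0.300 km⁻¹

Athy: n(Z) = n₀ e^(−cZ) ⇒ n₁/n₂ = e^{c(Z₂−Z₁)} ⇒ c = ln(n₁/n₂)/(Z₂−Z₁)
c = ln(0.368/0.145) / (3.7 − 0.6) = ln(2.538) / 3.1 = 0.9313 / 3.1 = 0.3004 km⁻¹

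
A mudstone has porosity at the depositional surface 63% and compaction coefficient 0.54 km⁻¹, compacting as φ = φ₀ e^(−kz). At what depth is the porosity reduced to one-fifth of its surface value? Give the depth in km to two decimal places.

2.98 km

φ/φ₀ = 1/5 ⇒ exp(−k·z) = 1/5 ⇒ z = ln(5) / k
z = 1.6094 / 0.54 = 2.980 km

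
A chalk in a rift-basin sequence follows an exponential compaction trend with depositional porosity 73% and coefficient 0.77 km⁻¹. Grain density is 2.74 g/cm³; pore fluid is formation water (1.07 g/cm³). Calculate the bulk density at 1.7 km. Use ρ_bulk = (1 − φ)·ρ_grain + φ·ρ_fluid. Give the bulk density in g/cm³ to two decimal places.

Porosity at depth: n = 0.73·exp(−0.77×1.7) = 0.73×0.2701 = 0.1972
Bulk density: ρ_b = (1−n)ρ_g + n·ρ_f = 0.8028×2.74 + 0.1972×1.07
       = 2.200 + 0.211 = 2.411 g/cm³

2.41 g/cm³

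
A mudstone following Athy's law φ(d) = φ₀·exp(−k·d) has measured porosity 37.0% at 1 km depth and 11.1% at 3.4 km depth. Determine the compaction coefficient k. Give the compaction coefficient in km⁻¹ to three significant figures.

Athy: φ(d) = φ₀ e^(−kd) ⇒ φ₁/φ₂ = e^{k(d₂−d₁)} ⇒ k = ln(φ₁/φ₂)/(d₂−d₁)
k = ln(0.37/0.111) / (3.4 − 1) = ln(3.333) / 2.4 = 1.2040 / 2.4 = 0.5017 km⁻¹

0.502 km⁻¹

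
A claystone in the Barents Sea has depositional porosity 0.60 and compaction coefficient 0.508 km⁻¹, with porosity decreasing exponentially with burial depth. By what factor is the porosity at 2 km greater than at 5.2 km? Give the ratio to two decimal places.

phi(d₁)/phi(d₂) = e^(−c·d₁)/e^(−c·d₂) = e^{c(d₂−d₁)}
= exp(0.508 × 3.2) = exp(1.626) = 5.0815

5.08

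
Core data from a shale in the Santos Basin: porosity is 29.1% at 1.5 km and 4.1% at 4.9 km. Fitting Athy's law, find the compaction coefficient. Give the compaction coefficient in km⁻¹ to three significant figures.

Athy: n(z) = n₀ e^(−kz) ⇒ n₁/n₂ = e^{k(z₂−z₁)} ⇒ k = ln(n₁/n₂)/(z₂−z₁)
k = ln(0.291/0.041) / (4.9 − 1.5) = ln(7.098) / 3.4 = 1.9598 / 3.4 = 0.5764 km⁻¹

0.576 km⁻¹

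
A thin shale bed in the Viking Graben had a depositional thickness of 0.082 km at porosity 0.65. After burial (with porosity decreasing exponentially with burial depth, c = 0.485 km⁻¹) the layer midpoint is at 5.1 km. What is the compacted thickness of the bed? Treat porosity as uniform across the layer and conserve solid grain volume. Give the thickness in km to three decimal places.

Porosity at 5.1 km: n = 0.65·exp(−0.485×5.1) = 0.0548
Solid-volume conservation: h(1−n) = h₀(1−n₀) ⇒ h = h₀·(1−n₀)/(1−n)
h = 0.082 × (1 − 0.65)/(1 − 0.0548) = 0.082 × 0.3703 = 0.0304 km

0.030 km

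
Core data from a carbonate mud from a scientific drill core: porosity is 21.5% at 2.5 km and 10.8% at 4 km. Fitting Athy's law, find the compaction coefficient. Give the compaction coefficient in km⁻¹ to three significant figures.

Athy: phi(d) = phi₀ e^(−kd) ⇒ phi₁/phi₂ = e^{k(d₂−d₁)} ⇒ k = ln(phi₁/phi₂)/(d₂−d₁)
k = ln(0.215/0.108) / (4 − 2.5) = ln(1.991) / 1.5 = 0.6885 / 1.5 = 0.459 km⁻¹

0.459 km⁻¹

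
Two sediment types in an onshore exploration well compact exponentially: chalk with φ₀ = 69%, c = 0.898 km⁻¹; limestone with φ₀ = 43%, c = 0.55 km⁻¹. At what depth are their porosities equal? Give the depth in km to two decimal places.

1.36 km

Set φ₀ₐ e^(−cₐz) = φ₀ᵦ e^(−cᵦz) ⇒ ln(φ₀ₐ/φ₀ᵦ) = (cₐ − cᵦ)·z
z = ln(0.69/0.43) / (0.898 − 0.55) = 0.4729 / 0.348 = 1.359 km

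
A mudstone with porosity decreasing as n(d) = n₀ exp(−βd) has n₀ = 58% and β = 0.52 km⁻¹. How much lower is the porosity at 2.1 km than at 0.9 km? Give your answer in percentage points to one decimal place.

n(0.9) = 0.58·e^(−0.52×0.9) = 0.3632
n(2.1) = 0.58·e^(−0.52×2.1) = 0.1946
Δn = 0.3632 − 0.1946 = 0.1686

16.9 percentage points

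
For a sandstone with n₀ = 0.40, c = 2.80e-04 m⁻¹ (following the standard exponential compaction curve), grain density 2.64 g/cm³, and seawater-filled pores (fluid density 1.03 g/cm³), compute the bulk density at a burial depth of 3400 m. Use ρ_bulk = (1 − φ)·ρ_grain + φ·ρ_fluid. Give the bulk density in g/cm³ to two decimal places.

2.39 g/cm³

Working in km (1 km = 1000 m; c in km⁻¹ = c in m⁻¹ × 1000):
Porosity at depth: n = 0.4·exp(−0.28×3.4) = 0.4×0.3860 = 0.1544
Bulk density: ρ_b = (1−n)ρ_g + n·ρ_f = 0.8456×2.64 + 0.1544×1.03
       = 2.232 + 0.159 = 2.391 g/cm³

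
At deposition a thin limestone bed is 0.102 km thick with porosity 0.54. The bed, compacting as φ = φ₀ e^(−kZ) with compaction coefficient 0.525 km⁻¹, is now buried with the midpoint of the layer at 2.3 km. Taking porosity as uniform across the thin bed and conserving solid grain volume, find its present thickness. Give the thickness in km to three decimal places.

Porosity at 2.3 km: φ = 0.54·exp(−0.525×2.3) = 0.1614
Solid-volume conservation: h(1−φ) = h₀(1−φ₀) ⇒ h = h₀·(1−φ₀)/(1−φ)
h = 0.102 × (1 − 0.54)/(1 − 0.1614) = 0.102 × 0.5486 = 0.0560 km

0.056 km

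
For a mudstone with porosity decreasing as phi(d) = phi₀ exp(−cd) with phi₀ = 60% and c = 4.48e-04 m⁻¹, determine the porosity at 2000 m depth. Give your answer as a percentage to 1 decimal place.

Working in km (1 km = 1000 m; c in km⁻¹ = c in m⁻¹ × 1000):
phi = phi₀·exp(−c·d) = 0.6 × exp(−0.448 × 2) = 0.6 × exp(−0.896)
  = 0.6 × 0.4082 = 0.2449

24.5%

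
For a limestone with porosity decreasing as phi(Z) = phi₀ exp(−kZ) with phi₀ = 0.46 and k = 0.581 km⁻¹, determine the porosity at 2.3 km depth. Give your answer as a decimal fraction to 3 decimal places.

phi = phi₀·exp(−k·Z) = 0.46 × exp(−0.581 × 2.3) = 0.46 × exp(−1.336)
  = 0.46 × 0.2628 = 0.1209

0.121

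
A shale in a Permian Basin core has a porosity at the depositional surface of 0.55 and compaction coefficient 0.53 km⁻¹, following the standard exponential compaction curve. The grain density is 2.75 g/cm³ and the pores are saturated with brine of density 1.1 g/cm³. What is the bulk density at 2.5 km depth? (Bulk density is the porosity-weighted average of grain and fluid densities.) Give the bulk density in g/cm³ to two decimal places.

Porosity at depth: phi = 0.55·exp(−0.53×2.5) = 0.55×0.2658 = 0.1462
Bulk density: ρ_b = (1−phi)ρ_g + phi·ρ_f = 0.8538×2.75 + 0.1462×1.1
       = 2.348 + 0.161 = 2.509 g/cm³

2.51 g/cm³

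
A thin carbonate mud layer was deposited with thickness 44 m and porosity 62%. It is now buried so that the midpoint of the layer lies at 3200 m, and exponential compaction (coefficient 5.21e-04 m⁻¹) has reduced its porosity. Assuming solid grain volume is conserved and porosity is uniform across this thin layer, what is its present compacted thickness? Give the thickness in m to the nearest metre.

19 m

Working in km (1 km = 1000 m; β in km⁻¹ = β in m⁻¹ × 1000):
Porosity at 3.2 km: n = 0.62·exp(−0.521×3.2) = 0.1170
Solid-volume conservation: h(1−n) = h₀(1−n₀) ⇒ h = h₀·(1−n₀)/(1−n)
h = 0.044 × (1 − 0.62)/(1 − 0.1170) = 0.044 × 0.4304 = 0.0189 km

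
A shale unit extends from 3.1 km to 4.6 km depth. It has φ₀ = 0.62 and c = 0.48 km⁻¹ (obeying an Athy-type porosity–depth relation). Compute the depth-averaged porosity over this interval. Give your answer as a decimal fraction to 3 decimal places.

0.100

⟨φ⟩ = (1/(z₂−z₁)) ∫ φ₀ e^(−cz) dz = φ₀·(e^(−c·z₁) − e^(−c·z₂)) / (c·(z₂−z₁))
e^(−0.48×3.1) = 0.2258; e^(−0.48×4.6) = 0.1099
⟨φ⟩ = 0.62 × (0.2258 − 0.1099) / (0.48 × 1.5) = 0.62 × 0.1610 = 0.0998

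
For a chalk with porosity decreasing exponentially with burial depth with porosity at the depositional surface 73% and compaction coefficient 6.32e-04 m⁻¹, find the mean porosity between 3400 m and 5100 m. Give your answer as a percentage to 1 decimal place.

Working in km (1 km = 1000 m; c in km⁻¹ = c in m⁻¹ × 1000):
⟨phi⟩ = (1/(Z₂−Z₁)) ∫ phi₀ e^(−cZ) dZ = phi₀·(e^(−c·Z₁) − e^(−c·Z₂)) / (c·(Z₂−Z₁))
e^(−0.632×3.4) = 0.1166; e^(−0.632×5.1) = 0.0398
⟨phi⟩ = 0.73 × (0.1166 − 0.0398) / (0.632 × 1.7) = 0.73 × 0.0715 = 0.0522

5.2%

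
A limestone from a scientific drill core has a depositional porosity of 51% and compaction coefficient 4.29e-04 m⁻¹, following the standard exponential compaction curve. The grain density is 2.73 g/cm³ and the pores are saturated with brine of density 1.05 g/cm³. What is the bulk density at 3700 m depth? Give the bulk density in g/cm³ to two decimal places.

2.55 g/cm³

Working in km (1 km = 1000 m; β in km⁻¹ = β in m⁻¹ × 1000):
Porosity at depth: n = 0.51·exp(−0.429×3.7) = 0.51×0.2045 = 0.1043
Bulk density: ρ_b = (1−n)ρ_g + n·ρ_f = 0.8957×2.73 + 0.1043×1.05
       = 2.445 + 0.109 = 2.555 g/cm³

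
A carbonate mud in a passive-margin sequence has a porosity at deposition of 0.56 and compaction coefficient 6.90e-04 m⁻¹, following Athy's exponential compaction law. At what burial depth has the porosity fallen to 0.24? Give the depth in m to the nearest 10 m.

1230 m

Working in km (1 km = 1000 m; c in km⁻¹ = c in m⁻¹ × 1000):
Invert Athy's law: d = ln(n₀/n) / c
d = ln(0.56/0.24) / 0.69 = ln(2.333) / 0.69 = 0.8473 / 0.69 = 1.228 km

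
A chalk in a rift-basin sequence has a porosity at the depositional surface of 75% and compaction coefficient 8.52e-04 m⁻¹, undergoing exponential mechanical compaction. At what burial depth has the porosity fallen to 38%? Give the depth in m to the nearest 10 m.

800 m

Working in km (1 km = 1000 m; c in km⁻¹ = c in m⁻¹ × 1000):
Invert Athy's law: d = ln(n₀/n) / c
d = ln(0.75/0.38) / 0.852 = ln(1.974) / 0.852 = 0.6799 / 0.852 = 0.798 km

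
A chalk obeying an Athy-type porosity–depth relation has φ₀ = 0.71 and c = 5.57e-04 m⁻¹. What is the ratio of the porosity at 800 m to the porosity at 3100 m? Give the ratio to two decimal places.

3.60

Working in km (1 km = 1000 m; c in km⁻¹ = c in m⁻¹ × 1000):
φ(z₁)/φ(z₂) = e^(−c·z₁)/e^(−c·z₂) = e^{c(z₂−z₁)}
= exp(0.557 × 2.3) = exp(1.281) = 3.6006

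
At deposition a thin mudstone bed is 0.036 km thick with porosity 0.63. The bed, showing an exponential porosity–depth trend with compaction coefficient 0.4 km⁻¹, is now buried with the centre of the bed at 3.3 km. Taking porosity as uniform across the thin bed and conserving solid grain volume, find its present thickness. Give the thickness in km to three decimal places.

0.016 km

Porosity at 3.3 km: phi = 0.63·exp(−0.4×3.3) = 0.1683
Solid-volume conservation: h(1−phi) = h₀(1−phi₀) ⇒ h = h₀·(1−phi₀)/(1−phi)
h = 0.036 × (1 − 0.63)/(1 − 0.1683) = 0.036 × 0.4449 = 0.0160 km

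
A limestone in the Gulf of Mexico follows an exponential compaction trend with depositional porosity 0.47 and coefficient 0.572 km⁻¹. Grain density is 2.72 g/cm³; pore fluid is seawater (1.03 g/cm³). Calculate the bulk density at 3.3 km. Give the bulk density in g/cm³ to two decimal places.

Porosity at depth: n = 0.47·exp(−0.572×3.3) = 0.47×0.1514 = 0.0712
Bulk density: ρ_b = (1−n)ρ_g + n·ρ_f = 0.9288×2.72 + 0.0712×1.03
       = 2.526 + 0.073 = 2.600 g/cm³

2.60 g/cm³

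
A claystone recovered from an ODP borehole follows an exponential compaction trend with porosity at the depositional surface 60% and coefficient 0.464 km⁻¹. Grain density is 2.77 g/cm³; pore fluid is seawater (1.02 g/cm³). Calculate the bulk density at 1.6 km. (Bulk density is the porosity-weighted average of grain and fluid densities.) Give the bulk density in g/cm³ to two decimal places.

Porosity at depth: φ = 0.6·exp(−0.464×1.6) = 0.6×0.4760 = 0.2856
Bulk density: ρ_b = (1−φ)ρ_g + φ·ρ_f = 0.7144×2.77 + 0.2856×1.02
       = 1.979 + 0.291 = 2.270 g/cm³

2.27 g/cm³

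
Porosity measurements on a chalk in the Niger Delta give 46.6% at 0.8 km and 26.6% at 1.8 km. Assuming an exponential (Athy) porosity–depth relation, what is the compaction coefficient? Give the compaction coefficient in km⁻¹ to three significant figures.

0.561 km⁻¹

Athy: φ(Z) = φ₀ e^(−βZ) ⇒ φ₁/φ₂ = e^{β(Z₂−Z₁)} ⇒ β = ln(φ₁/φ₂)/(Z₂−Z₁)
β = ln(0.466/0.266) / (1.8 − 0.8) = ln(1.752) / 1 = 0.5607 / 1 = 0.5607 km⁻¹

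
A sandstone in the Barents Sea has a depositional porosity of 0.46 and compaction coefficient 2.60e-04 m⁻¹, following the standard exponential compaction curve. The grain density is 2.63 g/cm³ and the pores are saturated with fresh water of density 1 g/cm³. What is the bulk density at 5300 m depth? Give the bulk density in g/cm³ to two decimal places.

Working in km (1 km = 1000 m; β in km⁻¹ = β in m⁻¹ × 1000):
Porosity at depth: n = 0.46·exp(−0.26×5.3) = 0.46×0.2521 = 0.1160
Bulk density: ρ_b = (1−n)ρ_g + n·ρ_f = 0.8840×2.63 + 0.1160×1
       = 2.325 + 0.116 = 2.441 g/cm³

2.44 g/cm³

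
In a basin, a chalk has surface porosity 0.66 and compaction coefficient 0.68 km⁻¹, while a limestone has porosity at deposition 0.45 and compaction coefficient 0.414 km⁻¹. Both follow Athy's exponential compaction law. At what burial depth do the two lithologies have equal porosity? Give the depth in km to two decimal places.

1.44 km

Set phi₀ₐ e^(−cₐd) = phi₀ᵦ e^(−cᵦd) ⇒ ln(phi₀ₐ/phi₀ᵦ) = (cₐ − cᵦ)·d
d = ln(0.66/0.45) / (0.68 − 0.414) = 0.3830 / 0.266 = 1.440 km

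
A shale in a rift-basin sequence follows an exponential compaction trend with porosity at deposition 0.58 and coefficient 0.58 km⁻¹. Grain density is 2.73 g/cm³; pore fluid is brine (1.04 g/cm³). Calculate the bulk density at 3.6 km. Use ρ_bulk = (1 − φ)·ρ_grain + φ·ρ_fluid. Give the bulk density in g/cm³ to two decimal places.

Porosity at depth: φ = 0.58·exp(−0.58×3.6) = 0.58×0.1239 = 0.0719
Bulk density: ρ_b = (1−φ)ρ_g + φ·ρ_f = 0.9281×2.73 + 0.0719×1.04
       = 2.534 + 0.075 = 2.609 g/cm³

2.61 g/cm³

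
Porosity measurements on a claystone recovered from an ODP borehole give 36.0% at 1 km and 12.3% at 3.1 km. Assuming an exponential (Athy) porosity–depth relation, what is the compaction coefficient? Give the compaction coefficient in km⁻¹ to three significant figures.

Athy: n(Z) = n₀ e^(−cZ) ⇒ n₁/n₂ = e^{c(Z₂−Z₁)} ⇒ c = ln(n₁/n₂)/(Z₂−Z₁)
c = ln(0.36/0.123) / (3.1 − 1) = ln(2.927) / 2.1 = 1.0739 / 2.1 = 0.5114 km⁻¹

0.511 km⁻¹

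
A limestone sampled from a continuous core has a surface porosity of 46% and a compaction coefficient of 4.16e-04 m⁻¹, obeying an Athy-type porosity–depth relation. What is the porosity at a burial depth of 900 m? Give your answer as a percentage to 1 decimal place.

Working in km (1 km = 1000 m; β in km⁻¹ = β in m⁻¹ × 1000):
phi = phi₀·exp(−β·z) = 0.46 × exp(−0.416 × 0.9) = 0.46 × exp(−0.3744)
  = 0.46 × 0.6877 = 0.3163

31.6%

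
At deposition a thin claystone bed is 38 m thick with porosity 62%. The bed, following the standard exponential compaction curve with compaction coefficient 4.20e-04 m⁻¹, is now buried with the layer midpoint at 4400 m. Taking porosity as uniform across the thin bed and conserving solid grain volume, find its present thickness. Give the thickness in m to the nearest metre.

16 m

Working in km (1 km = 1000 m; c in km⁻¹ = c in m⁻¹ × 1000):
Porosity at 4.4 km: φ = 0.62·exp(−0.42×4.4) = 0.0977
Solid-volume conservation: h(1−φ) = h₀(1−φ₀) ⇒ h = h₀·(1−φ₀)/(1−φ)
h = 0.038 × (1 − 0.62)/(1 − 0.0977) = 0.038 × 0.4211 = 0.0160 km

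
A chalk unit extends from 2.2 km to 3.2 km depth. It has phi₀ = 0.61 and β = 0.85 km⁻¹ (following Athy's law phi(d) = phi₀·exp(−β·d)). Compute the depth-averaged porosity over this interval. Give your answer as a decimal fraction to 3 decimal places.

⟨phi⟩ = (1/(d₂−d₁)) ∫ phi₀ e^(−βd) dd = phi₀·(e^(−β·d₁) − e^(−β·d₂)) / (β·(d₂−d₁))
e^(−0.85×2.2) = 0.1541; e^(−0.85×3.2) = 0.0659
⟨phi⟩ = 0.61 × (0.1541 − 0.0659) / (0.85 × 1) = 0.61 × 0.1038 = 0.0633

0.063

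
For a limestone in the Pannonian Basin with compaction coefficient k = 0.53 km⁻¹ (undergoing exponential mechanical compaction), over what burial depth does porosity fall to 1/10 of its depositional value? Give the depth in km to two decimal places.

4.34 km

phi/phi₀ = 1/10 ⇒ exp(−k·Z) = 1/10 ⇒ Z = ln(10) / k
Z = 2.3026 / 0.53 = 4.345 km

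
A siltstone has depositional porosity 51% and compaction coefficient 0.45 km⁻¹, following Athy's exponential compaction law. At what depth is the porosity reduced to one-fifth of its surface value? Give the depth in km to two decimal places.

φ/φ₀ = 1/5 ⇒ exp(−β·Z) = 1/5 ⇒ Z = ln(5) / β
Z = 1.6094 / 0.45 = 3.577 km

3.58 km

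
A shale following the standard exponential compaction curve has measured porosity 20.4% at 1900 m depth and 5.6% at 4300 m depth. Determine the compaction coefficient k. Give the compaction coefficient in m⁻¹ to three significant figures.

Working in km (1 km = 1000 m; k in km⁻¹ = k in m⁻¹ × 1000):
Athy: φ(d) = φ₀ e^(−kd) ⇒ φ₁/φ₂ = e^{k(d₂−d₁)} ⇒ k = ln(φ₁/φ₂)/(d₂−d₁)
k = ln(0.204/0.056) / (4.3 − 1.9) = ln(3.643) / 2.4 = 1.2928 / 2.4 = 0.5387 km⁻¹

0.000539 m⁻¹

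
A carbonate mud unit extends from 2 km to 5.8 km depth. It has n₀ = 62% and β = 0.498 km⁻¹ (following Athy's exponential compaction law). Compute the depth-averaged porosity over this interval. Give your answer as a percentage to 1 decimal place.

⟨n⟩ = (1/(z₂−z₁)) ∫ n₀ e^(−βz) dz = n₀·(e^(−β·z₁) − e^(−β·z₂)) / (β·(z₂−z₁))
e^(−0.498×2) = 0.3694; e^(−0.498×5.8) = 0.0557
⟨n⟩ = 0.62 × (0.3694 − 0.0557) / (0.498 × 3.8) = 0.62 × 0.1658 = 0.1028

10.3%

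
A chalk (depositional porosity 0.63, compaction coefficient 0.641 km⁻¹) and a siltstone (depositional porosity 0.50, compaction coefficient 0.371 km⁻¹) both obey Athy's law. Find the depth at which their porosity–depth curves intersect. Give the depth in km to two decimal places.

0.86 km

Set phi₀ₐ e^(−cₐz) = phi₀ᵦ e^(−cᵦz) ⇒ ln(phi₀ₐ/phi₀ᵦ) = (cₐ − cᵦ)·z
z = ln(0.63/0.5) / (0.641 − 0.371) = 0.2311 / 0.27 = 0.856 km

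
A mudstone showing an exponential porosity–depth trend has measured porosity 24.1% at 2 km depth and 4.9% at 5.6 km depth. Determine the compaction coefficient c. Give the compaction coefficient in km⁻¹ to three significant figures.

0.442 km⁻¹

Athy: φ(d) = φ₀ e^(−cd) ⇒ φ₁/φ₂ = e^{c(d₂−d₁)} ⇒ c = ln(φ₁/φ₂)/(d₂−d₁)
c = ln(0.241/0.049) / (5.6 − 2) = ln(4.918) / 3.6 = 1.5930 / 3.6 = 0.4425 km⁻¹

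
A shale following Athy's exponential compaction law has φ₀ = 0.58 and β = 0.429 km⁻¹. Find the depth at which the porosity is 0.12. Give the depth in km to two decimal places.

Invert Athy's law: d = ln(φ₀/φ) / β
d = ln(0.58/0.12) / 0.429 = ln(4.833) / 0.429 = 1.5755 / 0.429 = 3.673 km

3.67 km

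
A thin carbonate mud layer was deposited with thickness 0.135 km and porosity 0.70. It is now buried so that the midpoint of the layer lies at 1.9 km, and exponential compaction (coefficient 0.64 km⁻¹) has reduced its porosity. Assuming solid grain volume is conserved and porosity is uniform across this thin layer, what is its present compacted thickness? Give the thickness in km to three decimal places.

Porosity at 1.9 km: φ = 0.7·exp(−0.64×1.9) = 0.2075
Solid-volume conservation: h(1−φ) = h₀(1−φ₀) ⇒ h = h₀·(1−φ₀)/(1−φ)
h = 0.135 × (1 − 0.7)/(1 − 0.2075) = 0.135 × 0.3785 = 0.0511 km

0.051 km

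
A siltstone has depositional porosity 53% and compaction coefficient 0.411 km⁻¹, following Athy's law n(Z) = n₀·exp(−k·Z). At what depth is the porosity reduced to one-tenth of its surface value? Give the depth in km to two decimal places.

n/n₀ = 1/10 ⇒ exp(−k·Z) = 1/10 ⇒ Z = ln(10) / k
Z = 2.3026 / 0.411 = 5.602 km

5.60 km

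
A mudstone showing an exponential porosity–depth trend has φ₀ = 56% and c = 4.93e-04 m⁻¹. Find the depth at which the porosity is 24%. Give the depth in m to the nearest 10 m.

Working in km (1 km = 1000 m; c in km⁻¹ = c in m⁻¹ × 1000):
Invert Athy's law: z = ln(φ₀/φ) / c
z = ln(0.56/0.24) / 0.493 = ln(2.333) / 0.493 = 0.8473 / 0.493 = 1.719 km

1720 m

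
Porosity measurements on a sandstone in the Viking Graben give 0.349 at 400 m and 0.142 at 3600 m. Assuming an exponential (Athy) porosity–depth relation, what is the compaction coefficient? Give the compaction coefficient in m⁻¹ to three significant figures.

Working in km (1 km = 1000 m; k in km⁻¹ = k in m⁻¹ × 1000):
Athy: phi(Z) = phi₀ e^(−kZ) ⇒ phi₁/phi₂ = e^{k(Z₂−Z₁)} ⇒ k = ln(phi₁/phi₂)/(Z₂−Z₁)
k = ln(0.349/0.142) / (3.6 − 0.4) = ln(2.458) / 3.2 = 0.8992 / 3.2 = 0.281 km⁻¹

0.000281 m⁻¹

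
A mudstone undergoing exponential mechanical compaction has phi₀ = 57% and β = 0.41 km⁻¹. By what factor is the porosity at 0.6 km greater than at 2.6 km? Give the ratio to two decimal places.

phi(Z₁)/phi(Z₂) = e^(−β·Z₁)/e^(−β·Z₂) = e^{β(Z₂−Z₁)}
= exp(0.41 × 2) = exp(0.82) = 2.2705

2.27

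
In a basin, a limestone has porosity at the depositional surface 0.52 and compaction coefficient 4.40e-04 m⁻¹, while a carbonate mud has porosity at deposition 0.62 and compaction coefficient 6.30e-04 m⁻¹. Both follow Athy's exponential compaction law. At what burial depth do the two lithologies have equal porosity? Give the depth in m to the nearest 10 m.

Working in km (1 km = 1000 m; k in km⁻¹ = k in m⁻¹ × 1000):
Set φ₀ₐ e^(−kₐd) = φ₀ᵦ e^(−kᵦd) ⇒ ln(φ₀ₐ/φ₀ᵦ) = (kₐ − kᵦ)·d
d = ln(0.52/0.62) / (0.44 − 0.63) = -0.1759 / -0.19 = 0.926 km

930 m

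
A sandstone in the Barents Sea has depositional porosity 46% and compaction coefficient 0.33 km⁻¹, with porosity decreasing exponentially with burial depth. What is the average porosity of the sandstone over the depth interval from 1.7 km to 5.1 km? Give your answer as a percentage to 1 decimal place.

⟨phi⟩ = (1/(Z₂−Z₁)) ∫ phi₀ e^(−βZ) dZ = phi₀·(e^(−β·Z₁) − e^(−β·Z₂)) / (β·(Z₂−Z₁))
e^(−0.33×1.7) = 0.5706; e^(−0.33×5.1) = 0.1858
⟨phi⟩ = 0.46 × (0.5706 − 0.1858) / (0.33 × 3.4) = 0.46 × 0.3430 = 0.1578

15.8%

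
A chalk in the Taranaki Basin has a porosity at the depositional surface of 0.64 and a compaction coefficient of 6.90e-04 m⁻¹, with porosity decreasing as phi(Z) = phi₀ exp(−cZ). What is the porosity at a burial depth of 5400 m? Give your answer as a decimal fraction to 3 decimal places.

0.015

Working in km (1 km = 1000 m; c in km⁻¹ = c in m⁻¹ × 1000):
phi = phi₀·exp(−c·Z) = 0.64 × exp(−0.69 × 5.4) = 0.64 × exp(−3.726)
  = 0.64 × 0.0241 = 0.0154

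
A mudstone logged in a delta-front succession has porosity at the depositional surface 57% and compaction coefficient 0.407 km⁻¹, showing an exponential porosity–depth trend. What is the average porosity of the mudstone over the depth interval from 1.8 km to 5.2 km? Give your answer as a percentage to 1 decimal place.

⟨n⟩ = (1/(d₂−d₁)) ∫ n₀ e^(−cd) dd = n₀·(e^(−c·d₁) − e^(−c·d₂)) / (c·(d₂−d₁))
e^(−0.407×1.8) = 0.4807; e^(−0.407×5.2) = 0.1205
⟨n⟩ = 0.57 × (0.4807 − 0.1205) / (0.407 × 3.4) = 0.57 × 0.2603 = 0.1484

14.8%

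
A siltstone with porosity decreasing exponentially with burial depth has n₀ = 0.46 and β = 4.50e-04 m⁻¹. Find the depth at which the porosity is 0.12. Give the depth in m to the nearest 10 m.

2990 m

Working in km (1 km = 1000 m; β in km⁻¹ = β in m⁻¹ × 1000):
Invert Athy's law: Z = ln(n₀/n) / β
Z = ln(0.46/0.12) / 0.45 = ln(3.833) / 0.45 = 1.3437 / 0.45 = 2.986 km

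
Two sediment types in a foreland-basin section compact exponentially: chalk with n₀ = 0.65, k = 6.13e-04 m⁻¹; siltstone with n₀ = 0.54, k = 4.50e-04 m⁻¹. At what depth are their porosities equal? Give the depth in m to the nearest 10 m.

Working in km (1 km = 1000 m; k in km⁻¹ = k in m⁻¹ × 1000):
Set n₀ₐ e^(−kₐZ) = n₀ᵦ e^(−kᵦZ) ⇒ ln(n₀ₐ/n₀ᵦ) = (kₐ − kᵦ)·Z
Z = ln(0.65/0.54) / (0.613 − 0.45) = 0.1854 / 0.163 = 1.137 km

1140 m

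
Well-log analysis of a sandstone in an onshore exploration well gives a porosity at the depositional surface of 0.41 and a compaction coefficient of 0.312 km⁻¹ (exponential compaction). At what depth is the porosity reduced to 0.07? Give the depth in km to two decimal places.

Invert Athy's law: z = ln(n₀/n) / k
z = ln(0.41/0.07) / 0.312 = ln(5.857) / 0.312 = 1.7677 / 0.312 = 5.666 km

5.67 km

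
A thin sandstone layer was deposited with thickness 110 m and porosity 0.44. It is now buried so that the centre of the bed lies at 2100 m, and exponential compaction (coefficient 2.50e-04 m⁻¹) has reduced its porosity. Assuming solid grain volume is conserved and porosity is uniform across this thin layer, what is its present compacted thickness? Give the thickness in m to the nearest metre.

Working in km (1 km = 1000 m; β in km⁻¹ = β in m⁻¹ × 1000):
Porosity at 2.1 km: phi = 0.44·exp(−0.25×2.1) = 0.2603
Solid-volume conservation: h(1−phi) = h₀(1−phi₀) ⇒ h = h₀·(1−phi₀)/(1−phi)
h = 0.11 × (1 − 0.44)/(1 − 0.2603) = 0.11 × 0.7570 = 0.0833 km

83 m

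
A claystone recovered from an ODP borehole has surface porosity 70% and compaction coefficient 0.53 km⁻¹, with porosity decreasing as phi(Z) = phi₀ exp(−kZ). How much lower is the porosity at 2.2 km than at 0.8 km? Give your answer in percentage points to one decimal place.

phi(0.8) = 0.7·e^(−0.53×0.8) = 0.4581
phi(2.2) = 0.7·e^(−0.53×2.2) = 0.2181
Δphi = 0.4581 − 0.2181 = 0.2400

24.0 percentage points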